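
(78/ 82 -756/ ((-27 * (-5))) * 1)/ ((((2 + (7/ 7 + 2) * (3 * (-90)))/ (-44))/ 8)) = -41932/ 20705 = -2.03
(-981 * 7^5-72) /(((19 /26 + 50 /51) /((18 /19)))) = -393529354452 /43111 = -9128281.75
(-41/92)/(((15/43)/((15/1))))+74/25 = -16.20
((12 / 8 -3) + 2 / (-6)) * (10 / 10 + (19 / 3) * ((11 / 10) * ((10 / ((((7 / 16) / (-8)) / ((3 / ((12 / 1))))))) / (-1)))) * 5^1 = -368995 / 126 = -2928.53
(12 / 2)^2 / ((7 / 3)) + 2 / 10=547 / 35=15.63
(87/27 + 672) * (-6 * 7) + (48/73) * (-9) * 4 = -6215878/219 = -28383.00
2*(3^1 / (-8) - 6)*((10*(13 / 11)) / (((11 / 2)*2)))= -3315 / 242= -13.70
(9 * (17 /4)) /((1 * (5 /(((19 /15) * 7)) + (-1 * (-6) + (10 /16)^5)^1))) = 166699008 /29022089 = 5.74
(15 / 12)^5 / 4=3125 / 4096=0.76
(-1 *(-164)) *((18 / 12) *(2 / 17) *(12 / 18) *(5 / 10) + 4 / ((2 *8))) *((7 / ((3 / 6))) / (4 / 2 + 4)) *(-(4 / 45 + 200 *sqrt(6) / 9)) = -6443.22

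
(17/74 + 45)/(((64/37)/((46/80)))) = 76981/5120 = 15.04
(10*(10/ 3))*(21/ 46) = 350/ 23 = 15.22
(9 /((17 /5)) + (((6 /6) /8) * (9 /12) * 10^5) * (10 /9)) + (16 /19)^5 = 1315815344491 /126281049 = 10419.74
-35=-35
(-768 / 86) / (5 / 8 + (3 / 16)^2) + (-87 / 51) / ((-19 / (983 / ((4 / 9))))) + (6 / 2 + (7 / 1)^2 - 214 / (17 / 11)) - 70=268337833 / 9388964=28.58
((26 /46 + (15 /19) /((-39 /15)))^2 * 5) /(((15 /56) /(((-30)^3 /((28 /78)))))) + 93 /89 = -96061.73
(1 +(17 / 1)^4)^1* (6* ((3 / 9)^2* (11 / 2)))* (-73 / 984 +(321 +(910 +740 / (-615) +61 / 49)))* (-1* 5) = -15147076559065 / 8036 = -1884902508.59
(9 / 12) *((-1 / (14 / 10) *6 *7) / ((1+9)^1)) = -9 / 4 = -2.25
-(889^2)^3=-493640252540246161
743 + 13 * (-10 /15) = 2203 /3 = 734.33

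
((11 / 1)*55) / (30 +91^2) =605 / 8311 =0.07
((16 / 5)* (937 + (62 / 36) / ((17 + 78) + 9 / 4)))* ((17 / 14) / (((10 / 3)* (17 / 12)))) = 52487984 / 68075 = 771.03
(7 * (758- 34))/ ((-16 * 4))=-1267/ 16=-79.19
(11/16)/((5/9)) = 99/80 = 1.24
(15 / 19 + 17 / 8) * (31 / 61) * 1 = 13733 / 9272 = 1.48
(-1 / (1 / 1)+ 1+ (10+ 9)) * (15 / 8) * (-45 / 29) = -12825 / 232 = -55.28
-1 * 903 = -903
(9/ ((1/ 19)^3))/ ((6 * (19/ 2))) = 1083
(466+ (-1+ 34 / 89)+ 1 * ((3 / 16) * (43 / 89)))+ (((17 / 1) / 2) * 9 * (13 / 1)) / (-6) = 426805 / 1424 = 299.72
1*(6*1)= 6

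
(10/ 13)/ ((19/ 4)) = 40/ 247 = 0.16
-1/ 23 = -0.04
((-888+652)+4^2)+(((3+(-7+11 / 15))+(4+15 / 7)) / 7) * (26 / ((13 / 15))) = -10176 / 49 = -207.67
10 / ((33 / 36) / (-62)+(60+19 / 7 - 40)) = 52080 / 118219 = 0.44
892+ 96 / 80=4466 / 5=893.20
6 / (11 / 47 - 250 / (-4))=564 / 5897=0.10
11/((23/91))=1001/23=43.52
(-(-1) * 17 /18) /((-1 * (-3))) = 17 /54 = 0.31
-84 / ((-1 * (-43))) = -84 / 43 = -1.95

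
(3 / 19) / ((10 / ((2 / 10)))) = 3 / 950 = 0.00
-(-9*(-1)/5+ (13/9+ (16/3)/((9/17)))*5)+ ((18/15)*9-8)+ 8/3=-1456/27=-53.93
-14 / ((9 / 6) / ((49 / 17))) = -1372 / 51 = -26.90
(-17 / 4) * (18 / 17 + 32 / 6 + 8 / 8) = -377 / 12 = -31.42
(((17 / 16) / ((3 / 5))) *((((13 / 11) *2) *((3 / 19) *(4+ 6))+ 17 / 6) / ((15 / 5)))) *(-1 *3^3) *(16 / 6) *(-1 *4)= 699805 / 627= 1116.12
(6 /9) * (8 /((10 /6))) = 16 /5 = 3.20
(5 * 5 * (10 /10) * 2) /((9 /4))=200 /9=22.22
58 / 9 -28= -194 / 9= -21.56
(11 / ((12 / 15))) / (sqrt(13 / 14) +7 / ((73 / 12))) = 1180410 / 29507 - 293095*sqrt(182) / 118028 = 6.50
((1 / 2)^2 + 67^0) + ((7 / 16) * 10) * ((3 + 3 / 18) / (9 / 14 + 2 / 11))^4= 160551998124845 / 168573727368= 952.41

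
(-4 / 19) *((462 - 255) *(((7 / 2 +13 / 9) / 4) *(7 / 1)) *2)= -14329 / 19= -754.16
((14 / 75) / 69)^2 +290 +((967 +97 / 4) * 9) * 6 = 2882532572267 / 53561250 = 53817.50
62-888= -826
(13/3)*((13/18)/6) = 0.52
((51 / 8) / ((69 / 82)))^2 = 485809 / 8464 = 57.40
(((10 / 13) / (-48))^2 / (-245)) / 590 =-1 / 562843008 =-0.00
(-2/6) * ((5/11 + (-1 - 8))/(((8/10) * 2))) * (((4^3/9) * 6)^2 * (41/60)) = 1973248/891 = 2214.64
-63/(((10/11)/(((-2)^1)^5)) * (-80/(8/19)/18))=-99792/475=-210.09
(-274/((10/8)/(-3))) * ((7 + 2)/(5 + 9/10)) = 59184/59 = 1003.12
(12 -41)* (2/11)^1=-58/11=-5.27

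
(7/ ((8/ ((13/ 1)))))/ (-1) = -91/ 8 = -11.38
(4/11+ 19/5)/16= 229/880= 0.26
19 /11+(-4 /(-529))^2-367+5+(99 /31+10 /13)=-442014945074 /1240535153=-356.31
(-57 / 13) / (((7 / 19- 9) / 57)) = 61731 / 2132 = 28.95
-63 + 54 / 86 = -2682 / 43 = -62.37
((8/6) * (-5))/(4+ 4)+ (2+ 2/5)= 47/30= 1.57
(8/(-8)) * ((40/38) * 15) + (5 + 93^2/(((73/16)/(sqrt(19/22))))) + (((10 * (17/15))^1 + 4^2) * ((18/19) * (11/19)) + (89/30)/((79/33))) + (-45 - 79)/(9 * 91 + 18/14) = 4331586019/818780490 + 69192 * sqrt(418)/803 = 1766.98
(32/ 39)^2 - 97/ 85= -60497/ 129285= -0.47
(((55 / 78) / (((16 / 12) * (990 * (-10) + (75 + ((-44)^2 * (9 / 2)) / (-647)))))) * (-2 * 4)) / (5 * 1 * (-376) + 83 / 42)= -0.00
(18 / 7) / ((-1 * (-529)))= 18 / 3703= 0.00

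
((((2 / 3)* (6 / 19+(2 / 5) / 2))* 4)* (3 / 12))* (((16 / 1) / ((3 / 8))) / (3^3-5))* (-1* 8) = -50176 / 9405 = -5.34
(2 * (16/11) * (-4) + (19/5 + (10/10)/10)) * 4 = -1702/55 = -30.95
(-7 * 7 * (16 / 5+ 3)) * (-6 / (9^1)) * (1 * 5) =3038 / 3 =1012.67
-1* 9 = -9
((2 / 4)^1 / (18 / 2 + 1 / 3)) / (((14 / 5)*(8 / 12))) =45 / 1568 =0.03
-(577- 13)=-564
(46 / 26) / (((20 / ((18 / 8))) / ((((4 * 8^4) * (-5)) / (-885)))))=70656 / 3835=18.42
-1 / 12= -0.08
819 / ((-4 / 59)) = -48321 / 4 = -12080.25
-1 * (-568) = 568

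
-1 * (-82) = 82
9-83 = -74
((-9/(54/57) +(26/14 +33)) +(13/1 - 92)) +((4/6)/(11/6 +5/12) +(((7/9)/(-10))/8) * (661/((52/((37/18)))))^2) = -264862108801/4415523840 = -59.98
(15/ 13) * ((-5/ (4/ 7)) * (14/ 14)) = -525/ 52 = -10.10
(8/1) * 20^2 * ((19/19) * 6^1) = 19200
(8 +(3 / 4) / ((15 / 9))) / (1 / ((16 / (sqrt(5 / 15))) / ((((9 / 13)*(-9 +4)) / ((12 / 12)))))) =-8788*sqrt(3) / 225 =-67.65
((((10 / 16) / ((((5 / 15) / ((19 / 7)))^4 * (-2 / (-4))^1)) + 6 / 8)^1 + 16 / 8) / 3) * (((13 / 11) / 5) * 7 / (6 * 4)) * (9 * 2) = 42905213 / 18865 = 2274.33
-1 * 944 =-944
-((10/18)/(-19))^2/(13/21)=-0.00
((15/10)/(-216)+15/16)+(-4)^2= 16.93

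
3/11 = 0.27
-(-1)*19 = 19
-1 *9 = -9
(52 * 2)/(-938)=-52/469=-0.11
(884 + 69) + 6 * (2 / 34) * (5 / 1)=16231 / 17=954.76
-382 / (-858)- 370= -158539 / 429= -369.55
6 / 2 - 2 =1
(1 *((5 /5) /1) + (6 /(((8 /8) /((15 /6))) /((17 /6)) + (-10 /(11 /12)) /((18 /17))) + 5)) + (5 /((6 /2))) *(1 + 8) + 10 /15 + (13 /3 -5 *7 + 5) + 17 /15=-739061 /213780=-3.46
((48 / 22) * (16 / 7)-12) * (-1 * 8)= 4320 / 77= 56.10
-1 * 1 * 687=-687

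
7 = 7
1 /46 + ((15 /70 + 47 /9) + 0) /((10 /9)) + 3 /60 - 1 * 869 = -1391097 /1610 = -864.04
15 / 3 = 5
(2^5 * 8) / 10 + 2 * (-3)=98 / 5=19.60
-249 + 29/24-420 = -16027/24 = -667.79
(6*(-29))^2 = 30276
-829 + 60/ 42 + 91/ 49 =-5780/ 7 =-825.71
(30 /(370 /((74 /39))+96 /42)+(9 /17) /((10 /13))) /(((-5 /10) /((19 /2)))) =-3748263 /234770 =-15.97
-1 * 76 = -76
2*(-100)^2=20000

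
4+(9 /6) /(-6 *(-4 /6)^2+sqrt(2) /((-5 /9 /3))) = 23494 /5761 - 3645 *sqrt(2) /23044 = 3.85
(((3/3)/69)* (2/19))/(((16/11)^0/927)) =618/437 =1.41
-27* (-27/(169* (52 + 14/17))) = 12393/151762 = 0.08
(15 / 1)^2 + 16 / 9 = 2041 / 9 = 226.78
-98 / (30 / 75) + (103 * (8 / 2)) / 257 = -62553 / 257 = -243.40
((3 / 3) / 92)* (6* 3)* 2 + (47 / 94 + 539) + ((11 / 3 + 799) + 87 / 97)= 17983487 / 13386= 1343.45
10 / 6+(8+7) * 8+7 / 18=2197 / 18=122.06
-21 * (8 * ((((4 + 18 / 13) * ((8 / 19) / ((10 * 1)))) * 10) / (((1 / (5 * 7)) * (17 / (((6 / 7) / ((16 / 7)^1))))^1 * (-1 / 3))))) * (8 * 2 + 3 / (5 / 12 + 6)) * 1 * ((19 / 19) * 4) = 58111.29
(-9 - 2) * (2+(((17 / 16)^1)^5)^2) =-46365188716011 / 1099511627776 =-42.17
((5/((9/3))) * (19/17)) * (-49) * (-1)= 4655/51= 91.27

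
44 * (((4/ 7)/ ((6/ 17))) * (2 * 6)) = 5984/ 7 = 854.86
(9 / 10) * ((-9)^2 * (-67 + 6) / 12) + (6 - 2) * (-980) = -171623 / 40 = -4290.58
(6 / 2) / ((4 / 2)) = 3 / 2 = 1.50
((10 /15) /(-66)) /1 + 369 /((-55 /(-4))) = 13279 /495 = 26.83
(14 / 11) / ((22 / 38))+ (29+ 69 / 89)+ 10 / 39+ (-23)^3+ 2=-5095654189 / 419991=-12132.77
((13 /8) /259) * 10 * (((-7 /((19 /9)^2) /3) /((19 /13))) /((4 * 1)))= -22815 /4060528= -0.01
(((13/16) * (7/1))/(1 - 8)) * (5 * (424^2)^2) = -131297603840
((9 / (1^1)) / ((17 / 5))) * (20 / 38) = 450 / 323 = 1.39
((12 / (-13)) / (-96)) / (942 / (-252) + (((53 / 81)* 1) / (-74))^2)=-62874063 / 24442529254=-0.00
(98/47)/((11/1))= 0.19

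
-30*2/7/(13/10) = -600/91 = -6.59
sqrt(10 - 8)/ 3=sqrt(2)/ 3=0.47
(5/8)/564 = 0.00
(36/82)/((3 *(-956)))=-0.00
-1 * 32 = -32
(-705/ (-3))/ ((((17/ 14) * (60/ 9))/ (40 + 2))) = 20727/ 17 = 1219.24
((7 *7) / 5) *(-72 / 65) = -3528 / 325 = -10.86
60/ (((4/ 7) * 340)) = 0.31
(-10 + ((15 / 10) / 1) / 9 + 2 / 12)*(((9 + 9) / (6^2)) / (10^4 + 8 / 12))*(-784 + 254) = 7685 / 30002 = 0.26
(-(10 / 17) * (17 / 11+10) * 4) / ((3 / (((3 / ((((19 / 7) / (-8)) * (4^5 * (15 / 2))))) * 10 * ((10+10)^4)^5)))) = 116523008000000000000000000000 / 10659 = 10931889295431091096725770.00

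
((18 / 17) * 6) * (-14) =-1512 / 17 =-88.94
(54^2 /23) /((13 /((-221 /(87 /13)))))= -214812 /667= -322.06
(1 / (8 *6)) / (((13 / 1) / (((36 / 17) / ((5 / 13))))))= 3 / 340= 0.01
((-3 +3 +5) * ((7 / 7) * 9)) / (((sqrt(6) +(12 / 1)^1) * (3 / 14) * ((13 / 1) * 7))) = 60 / 299 - 5 * sqrt(6) / 299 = 0.16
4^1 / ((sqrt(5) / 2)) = 8*sqrt(5) / 5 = 3.58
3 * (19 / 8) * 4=57 / 2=28.50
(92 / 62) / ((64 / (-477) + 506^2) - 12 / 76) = 416898 / 71934000251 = 0.00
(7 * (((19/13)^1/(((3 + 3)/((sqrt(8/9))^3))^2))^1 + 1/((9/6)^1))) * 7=2905406/85293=34.06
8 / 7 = 1.14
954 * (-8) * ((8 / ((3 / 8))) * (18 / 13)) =-2930688 / 13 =-225437.54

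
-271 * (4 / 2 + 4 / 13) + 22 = -7844 / 13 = -603.38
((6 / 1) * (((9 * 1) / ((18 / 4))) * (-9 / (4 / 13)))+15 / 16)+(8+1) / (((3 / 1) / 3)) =-5457 / 16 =-341.06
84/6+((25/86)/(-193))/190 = 8830131/630724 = 14.00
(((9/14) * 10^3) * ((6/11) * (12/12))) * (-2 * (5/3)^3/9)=-250000/693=-360.75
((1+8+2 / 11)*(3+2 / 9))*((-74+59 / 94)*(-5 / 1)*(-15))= -15304025 / 94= -162808.78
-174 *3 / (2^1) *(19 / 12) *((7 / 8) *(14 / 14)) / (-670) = 0.54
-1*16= -16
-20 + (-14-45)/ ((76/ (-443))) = 24617/ 76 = 323.91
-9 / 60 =-3 / 20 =-0.15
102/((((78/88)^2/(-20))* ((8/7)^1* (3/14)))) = -16126880/1521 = -10602.81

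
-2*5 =-10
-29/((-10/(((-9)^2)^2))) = 190269/10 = 19026.90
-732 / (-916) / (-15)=-61 / 1145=-0.05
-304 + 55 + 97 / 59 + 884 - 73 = 33255 / 59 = 563.64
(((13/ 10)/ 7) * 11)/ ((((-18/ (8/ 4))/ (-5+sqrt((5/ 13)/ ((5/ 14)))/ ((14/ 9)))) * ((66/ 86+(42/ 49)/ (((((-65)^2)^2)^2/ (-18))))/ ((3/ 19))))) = 1959346954464453125/ 8391192502661189334 -30143799299453125 * sqrt(182)/ 13052966115250738964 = 0.20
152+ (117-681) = -412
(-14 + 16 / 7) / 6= -41 / 21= -1.95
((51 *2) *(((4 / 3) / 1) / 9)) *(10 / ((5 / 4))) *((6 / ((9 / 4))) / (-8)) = -1088 / 27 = -40.30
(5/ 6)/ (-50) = -1/ 60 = -0.02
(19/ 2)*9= 171/ 2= 85.50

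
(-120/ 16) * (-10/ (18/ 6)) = 25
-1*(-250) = 250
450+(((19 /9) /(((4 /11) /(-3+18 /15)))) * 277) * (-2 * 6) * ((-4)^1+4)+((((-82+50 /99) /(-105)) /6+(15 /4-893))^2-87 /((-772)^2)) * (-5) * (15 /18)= -229064692358911015097 /69551634963888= -3293447.99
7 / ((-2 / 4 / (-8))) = 112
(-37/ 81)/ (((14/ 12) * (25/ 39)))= -962/ 1575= -0.61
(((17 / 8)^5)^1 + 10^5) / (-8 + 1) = -3278219857 / 229376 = -14291.90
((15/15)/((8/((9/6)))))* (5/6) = 5/32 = 0.16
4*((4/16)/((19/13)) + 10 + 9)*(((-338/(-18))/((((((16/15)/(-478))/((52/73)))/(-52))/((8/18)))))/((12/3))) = 99455971030/37449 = 2655771.08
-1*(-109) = 109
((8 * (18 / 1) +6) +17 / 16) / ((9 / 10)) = 12085 / 72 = 167.85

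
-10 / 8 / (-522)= 5 / 2088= 0.00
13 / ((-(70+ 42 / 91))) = -169 / 916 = -0.18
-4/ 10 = -2/ 5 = -0.40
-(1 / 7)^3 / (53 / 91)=-13 / 2597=-0.01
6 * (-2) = -12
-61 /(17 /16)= -976 /17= -57.41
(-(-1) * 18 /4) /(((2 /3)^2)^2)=22.78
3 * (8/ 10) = 12/ 5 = 2.40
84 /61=1.38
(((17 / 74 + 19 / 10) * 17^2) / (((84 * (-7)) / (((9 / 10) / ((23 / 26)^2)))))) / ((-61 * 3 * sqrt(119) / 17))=9621677 * sqrt(119) / 10238146975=0.01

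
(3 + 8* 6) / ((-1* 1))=-51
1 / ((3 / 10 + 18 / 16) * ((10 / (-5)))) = -0.35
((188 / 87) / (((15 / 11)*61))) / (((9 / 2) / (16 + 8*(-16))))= -463232 / 716445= -0.65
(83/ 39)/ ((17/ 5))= 415/ 663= 0.63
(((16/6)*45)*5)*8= 4800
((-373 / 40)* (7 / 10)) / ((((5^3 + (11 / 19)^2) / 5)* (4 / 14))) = -6597997 / 7239360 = -0.91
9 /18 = 1 /2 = 0.50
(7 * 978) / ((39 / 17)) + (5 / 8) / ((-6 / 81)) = 618949 / 208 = 2975.72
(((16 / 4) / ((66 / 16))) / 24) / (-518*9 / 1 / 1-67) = -4 / 468171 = -0.00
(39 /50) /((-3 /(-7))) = 91 /50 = 1.82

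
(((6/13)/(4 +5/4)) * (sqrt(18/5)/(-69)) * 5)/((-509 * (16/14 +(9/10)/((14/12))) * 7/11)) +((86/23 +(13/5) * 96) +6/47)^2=440 * sqrt(10)/71377579 +1876867120144/29214025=64245.41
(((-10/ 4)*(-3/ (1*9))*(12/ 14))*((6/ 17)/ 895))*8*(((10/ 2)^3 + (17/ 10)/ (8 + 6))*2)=420408/ 745535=0.56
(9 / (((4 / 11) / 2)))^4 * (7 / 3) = 224139069 / 16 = 14008691.81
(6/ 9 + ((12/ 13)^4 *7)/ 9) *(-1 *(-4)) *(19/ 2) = 4009228/ 85683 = 46.79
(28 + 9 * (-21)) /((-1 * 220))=161 /220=0.73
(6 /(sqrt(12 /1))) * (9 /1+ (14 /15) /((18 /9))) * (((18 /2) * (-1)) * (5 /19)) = -426 * sqrt(3) /19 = -38.83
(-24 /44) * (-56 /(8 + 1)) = 112 /33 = 3.39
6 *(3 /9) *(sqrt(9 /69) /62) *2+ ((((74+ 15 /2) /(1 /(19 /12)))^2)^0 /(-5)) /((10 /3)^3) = -27 /5000+ 2 *sqrt(69) /713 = 0.02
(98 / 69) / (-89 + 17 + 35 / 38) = -3724 / 186369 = -0.02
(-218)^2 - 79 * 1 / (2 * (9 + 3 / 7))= 6272615 / 132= 47519.81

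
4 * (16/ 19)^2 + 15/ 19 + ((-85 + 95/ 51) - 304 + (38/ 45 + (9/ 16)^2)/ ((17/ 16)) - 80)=-2043261547/ 4418640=-462.42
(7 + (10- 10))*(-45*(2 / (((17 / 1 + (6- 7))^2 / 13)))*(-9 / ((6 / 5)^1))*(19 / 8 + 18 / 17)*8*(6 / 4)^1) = 86056425 / 8704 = 9887.00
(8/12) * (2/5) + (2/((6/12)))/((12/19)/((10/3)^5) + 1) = 30402916/7135935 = 4.26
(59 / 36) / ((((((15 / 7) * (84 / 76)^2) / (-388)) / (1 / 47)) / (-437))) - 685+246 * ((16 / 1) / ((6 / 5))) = 1940155636 / 399735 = 4853.60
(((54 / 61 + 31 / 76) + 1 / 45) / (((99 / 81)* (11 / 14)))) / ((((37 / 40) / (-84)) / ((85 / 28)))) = -1959294540 / 5188843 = -377.60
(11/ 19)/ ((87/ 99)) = 363/ 551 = 0.66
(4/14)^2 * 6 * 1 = 24/49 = 0.49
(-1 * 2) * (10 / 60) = -0.33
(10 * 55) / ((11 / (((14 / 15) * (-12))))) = -560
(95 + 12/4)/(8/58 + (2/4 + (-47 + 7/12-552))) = -34104/208027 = -0.16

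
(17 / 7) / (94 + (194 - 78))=17 / 1470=0.01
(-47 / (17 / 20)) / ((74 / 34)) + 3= -829 / 37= -22.41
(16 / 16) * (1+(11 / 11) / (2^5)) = 33 / 32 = 1.03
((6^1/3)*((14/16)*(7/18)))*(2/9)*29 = 1421/324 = 4.39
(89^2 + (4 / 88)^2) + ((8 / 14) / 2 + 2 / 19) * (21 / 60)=364213967 / 45980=7921.14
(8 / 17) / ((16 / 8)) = 4 / 17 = 0.24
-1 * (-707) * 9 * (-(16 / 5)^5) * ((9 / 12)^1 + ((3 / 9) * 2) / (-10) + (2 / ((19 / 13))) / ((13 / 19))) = -89517195264 / 15625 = -5729100.50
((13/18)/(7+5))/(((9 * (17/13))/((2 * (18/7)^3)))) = 1014/5831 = 0.17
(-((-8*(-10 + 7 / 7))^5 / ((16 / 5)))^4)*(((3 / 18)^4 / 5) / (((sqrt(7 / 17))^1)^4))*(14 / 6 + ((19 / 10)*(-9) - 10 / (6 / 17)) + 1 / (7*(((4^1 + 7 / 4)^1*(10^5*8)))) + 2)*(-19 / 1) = -18738471366565755842336919974223991013376 / 197225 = -95010629314568415983455040000000000.00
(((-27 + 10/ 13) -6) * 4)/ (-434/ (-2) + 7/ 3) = -2514/ 4277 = -0.59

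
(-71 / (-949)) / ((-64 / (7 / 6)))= -497 / 364416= -0.00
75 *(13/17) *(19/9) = 6175/51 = 121.08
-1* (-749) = 749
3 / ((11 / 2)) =6 / 11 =0.55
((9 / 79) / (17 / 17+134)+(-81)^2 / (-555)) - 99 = -4858937 / 43845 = -110.82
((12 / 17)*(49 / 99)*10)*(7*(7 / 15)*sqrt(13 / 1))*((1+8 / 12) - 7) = -307328*sqrt(13) / 5049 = -219.47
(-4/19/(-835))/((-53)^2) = 4/44564785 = 0.00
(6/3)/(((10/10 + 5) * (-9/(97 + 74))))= -19/3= -6.33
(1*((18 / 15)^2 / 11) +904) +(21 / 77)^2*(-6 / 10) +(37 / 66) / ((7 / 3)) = 38298229 / 42350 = 904.33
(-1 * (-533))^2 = 284089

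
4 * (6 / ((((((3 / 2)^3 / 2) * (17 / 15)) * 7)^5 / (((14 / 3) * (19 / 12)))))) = 249036800000 / 603907702557579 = 0.00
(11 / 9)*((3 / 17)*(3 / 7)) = 11 / 119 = 0.09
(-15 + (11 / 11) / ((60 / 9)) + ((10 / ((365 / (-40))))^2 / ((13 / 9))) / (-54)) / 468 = -61789807 / 1945298160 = -0.03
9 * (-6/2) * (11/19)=-297/19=-15.63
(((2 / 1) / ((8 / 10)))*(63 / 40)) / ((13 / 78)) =189 / 8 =23.62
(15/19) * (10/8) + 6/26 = 1203/988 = 1.22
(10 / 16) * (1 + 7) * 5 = 25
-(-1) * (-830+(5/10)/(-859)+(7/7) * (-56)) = -1522149/1718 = -886.00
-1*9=-9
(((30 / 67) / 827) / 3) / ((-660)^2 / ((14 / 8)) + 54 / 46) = 1610 / 2220537229101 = 0.00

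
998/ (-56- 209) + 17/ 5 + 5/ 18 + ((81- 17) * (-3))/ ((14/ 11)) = -5040067/ 33390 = -150.95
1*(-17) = -17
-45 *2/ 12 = -15/ 2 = -7.50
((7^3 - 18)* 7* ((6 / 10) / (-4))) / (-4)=1365 / 16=85.31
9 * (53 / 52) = 477 / 52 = 9.17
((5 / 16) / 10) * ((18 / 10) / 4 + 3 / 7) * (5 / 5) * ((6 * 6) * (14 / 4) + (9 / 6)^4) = 257931 / 71680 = 3.60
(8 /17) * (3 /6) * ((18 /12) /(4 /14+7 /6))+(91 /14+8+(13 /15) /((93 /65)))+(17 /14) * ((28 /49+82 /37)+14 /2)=14285257121 /524542599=27.23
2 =2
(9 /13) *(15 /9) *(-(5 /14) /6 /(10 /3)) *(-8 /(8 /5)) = 75 /728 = 0.10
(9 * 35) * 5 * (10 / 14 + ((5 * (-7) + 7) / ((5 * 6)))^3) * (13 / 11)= -30329 / 165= -183.81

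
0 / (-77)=0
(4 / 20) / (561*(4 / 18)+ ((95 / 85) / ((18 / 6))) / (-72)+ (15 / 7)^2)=179928 / 116281465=0.00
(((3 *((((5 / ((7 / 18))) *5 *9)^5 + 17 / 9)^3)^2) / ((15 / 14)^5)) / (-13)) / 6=-1094667900980656174280436762649646835605946916905513837678599435025372863908812502956150253015476413226111212678992 / 541205687929966976614046286065625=-2022646704190419074487862000000000000000000000000000000000000000000000000000000000.00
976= 976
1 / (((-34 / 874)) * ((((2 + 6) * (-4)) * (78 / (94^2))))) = 965333 / 10608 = 91.00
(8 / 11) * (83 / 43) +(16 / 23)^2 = 472344 / 250217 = 1.89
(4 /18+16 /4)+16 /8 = 56 /9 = 6.22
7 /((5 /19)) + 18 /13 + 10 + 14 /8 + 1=10591 /260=40.73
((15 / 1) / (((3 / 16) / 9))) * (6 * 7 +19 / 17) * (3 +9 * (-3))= -12666240 / 17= -745072.94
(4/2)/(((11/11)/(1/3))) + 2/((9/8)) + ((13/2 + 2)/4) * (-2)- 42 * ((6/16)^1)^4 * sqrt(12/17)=-65/36- 1701 * sqrt(51)/17408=-2.50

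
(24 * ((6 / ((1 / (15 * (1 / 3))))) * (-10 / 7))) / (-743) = 7200 / 5201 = 1.38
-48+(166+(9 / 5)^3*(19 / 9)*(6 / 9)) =15776 / 125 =126.21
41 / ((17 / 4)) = 164 / 17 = 9.65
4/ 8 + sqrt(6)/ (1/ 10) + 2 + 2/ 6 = 17/ 6 + 10*sqrt(6) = 27.33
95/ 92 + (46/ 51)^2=441767/ 239292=1.85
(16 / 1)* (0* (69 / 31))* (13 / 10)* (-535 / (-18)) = 0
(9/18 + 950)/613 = 1901/1226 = 1.55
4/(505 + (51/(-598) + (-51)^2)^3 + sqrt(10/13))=3218440193755171206847546144/14156757735657890565146284972008782409 - 14070960469626112* sqrt(130)/14156757735657890565146284972008782409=0.00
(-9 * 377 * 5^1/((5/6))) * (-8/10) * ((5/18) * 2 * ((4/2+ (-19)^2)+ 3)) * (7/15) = 7726992/5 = 1545398.40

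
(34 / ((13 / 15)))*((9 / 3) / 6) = 255 / 13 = 19.62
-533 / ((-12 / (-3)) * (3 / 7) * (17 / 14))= -256.05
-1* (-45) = 45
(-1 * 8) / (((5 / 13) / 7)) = -728 / 5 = -145.60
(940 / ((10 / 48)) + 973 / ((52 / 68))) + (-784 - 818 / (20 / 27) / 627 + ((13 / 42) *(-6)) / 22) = 475336062 / 95095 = 4998.54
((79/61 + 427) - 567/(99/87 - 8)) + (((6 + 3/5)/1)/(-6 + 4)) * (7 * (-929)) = 2667038231/121390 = 21970.82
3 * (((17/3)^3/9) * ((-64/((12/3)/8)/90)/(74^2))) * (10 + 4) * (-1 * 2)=2201024/4990005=0.44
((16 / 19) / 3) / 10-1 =-0.97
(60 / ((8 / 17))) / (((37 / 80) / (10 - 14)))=-1102.70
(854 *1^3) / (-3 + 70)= 12.75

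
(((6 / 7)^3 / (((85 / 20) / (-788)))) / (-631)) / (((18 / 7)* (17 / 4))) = 151296 / 8935591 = 0.02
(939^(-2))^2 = 1 / 777431921841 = 0.00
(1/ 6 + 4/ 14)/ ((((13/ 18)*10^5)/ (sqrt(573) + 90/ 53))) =513/ 48230000 + 57*sqrt(573)/ 9100000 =0.00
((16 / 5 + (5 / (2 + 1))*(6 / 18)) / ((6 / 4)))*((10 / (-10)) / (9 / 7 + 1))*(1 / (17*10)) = -1183 / 183600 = -0.01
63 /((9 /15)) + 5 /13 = 1370 /13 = 105.38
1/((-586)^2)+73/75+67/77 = 3655799591/1983111900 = 1.84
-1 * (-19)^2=-361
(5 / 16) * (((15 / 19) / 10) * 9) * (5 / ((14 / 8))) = 675 / 1064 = 0.63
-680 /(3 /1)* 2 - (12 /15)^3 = -170192 /375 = -453.85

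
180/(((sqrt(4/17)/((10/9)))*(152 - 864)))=-25*sqrt(17)/178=-0.58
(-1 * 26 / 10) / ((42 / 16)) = -104 / 105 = -0.99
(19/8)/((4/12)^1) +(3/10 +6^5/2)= 155817/40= 3895.42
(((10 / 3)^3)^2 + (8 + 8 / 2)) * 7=7061236 / 729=9686.19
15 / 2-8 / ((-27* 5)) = 2041 / 270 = 7.56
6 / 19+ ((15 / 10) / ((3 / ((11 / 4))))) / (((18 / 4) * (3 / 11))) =1.44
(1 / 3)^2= 1 / 9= 0.11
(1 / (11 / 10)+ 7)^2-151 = -10702 / 121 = -88.45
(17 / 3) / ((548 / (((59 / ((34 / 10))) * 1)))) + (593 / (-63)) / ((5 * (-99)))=3391489 / 17089380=0.20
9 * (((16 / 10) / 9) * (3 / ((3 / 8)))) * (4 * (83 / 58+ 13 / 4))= 34752 / 145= 239.67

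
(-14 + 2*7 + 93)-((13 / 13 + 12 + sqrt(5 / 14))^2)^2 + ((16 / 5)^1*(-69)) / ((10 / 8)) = -142133861 / 4900-30823*sqrt(70) / 49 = -34269.84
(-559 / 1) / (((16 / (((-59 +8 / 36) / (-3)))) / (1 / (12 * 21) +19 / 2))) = -708227845 / 108864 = -6505.62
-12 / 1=-12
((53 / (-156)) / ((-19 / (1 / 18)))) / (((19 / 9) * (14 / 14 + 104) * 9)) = 53 / 106437240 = 0.00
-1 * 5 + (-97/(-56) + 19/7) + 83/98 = 115/392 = 0.29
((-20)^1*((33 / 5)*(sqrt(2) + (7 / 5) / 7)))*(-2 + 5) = -639.23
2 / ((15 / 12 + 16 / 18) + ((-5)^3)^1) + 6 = 26466 / 4423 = 5.98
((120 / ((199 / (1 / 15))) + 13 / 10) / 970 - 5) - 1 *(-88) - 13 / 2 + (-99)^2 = 19066540917 / 1930300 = 9877.50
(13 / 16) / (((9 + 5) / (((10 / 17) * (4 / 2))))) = 65 / 952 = 0.07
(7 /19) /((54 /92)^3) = 681352 /373977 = 1.82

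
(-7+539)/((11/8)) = 4256/11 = 386.91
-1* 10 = -10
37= 37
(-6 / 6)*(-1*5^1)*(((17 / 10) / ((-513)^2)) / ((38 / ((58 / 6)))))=493 / 60002532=0.00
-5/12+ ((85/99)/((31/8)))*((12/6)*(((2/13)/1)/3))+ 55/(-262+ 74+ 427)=-18744575/114424596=-0.16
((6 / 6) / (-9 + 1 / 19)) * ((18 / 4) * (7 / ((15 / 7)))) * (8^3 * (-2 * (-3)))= -2145024 / 425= -5047.12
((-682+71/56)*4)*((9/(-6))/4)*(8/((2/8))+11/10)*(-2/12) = -12618051/2240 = -5633.06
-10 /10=-1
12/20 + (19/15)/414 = 749/1242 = 0.60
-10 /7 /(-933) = 10 /6531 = 0.00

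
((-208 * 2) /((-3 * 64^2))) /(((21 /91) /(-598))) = -50531 /576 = -87.73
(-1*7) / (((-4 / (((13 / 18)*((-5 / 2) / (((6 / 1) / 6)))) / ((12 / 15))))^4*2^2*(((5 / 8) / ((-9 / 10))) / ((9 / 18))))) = 3123859375 / 24461180928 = 0.13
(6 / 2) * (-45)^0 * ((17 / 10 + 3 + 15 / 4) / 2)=507 / 40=12.68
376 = 376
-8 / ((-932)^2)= -1 / 108578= -0.00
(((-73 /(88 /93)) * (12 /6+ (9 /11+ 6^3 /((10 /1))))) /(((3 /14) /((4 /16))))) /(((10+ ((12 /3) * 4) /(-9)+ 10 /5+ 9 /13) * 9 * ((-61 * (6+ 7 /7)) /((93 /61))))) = 3674403681 /45996620560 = 0.08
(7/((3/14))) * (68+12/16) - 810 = 8615/6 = 1435.83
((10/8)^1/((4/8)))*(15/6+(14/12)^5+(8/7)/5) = 1330853/108864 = 12.22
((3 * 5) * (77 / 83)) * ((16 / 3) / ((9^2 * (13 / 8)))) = 49280 / 87399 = 0.56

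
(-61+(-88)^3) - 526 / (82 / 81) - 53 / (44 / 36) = -307625273 / 451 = -682095.95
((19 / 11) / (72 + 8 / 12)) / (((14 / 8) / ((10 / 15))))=0.01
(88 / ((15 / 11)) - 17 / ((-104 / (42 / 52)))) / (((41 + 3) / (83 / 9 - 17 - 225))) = -1098964513 / 3212352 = -342.11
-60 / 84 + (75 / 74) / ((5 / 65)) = 6455 / 518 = 12.46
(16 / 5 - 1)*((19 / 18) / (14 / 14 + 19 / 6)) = 209 / 375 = 0.56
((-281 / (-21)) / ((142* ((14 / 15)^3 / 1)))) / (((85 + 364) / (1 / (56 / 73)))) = 23077125 / 68581165184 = 0.00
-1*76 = -76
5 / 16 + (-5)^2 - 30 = -75 / 16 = -4.69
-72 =-72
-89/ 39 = -2.28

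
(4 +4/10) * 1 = 22/5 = 4.40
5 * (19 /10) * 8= 76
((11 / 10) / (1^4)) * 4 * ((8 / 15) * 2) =352 / 75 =4.69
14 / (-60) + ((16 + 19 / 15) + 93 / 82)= 11173 / 615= 18.17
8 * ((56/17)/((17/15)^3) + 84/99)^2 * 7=4118279734561664/7596599853249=542.12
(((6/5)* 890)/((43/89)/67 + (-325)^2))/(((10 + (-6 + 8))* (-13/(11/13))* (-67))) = 87131/106443284142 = 0.00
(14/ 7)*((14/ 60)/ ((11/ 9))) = 21/ 55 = 0.38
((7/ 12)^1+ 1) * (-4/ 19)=-1/ 3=-0.33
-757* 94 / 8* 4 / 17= -2092.88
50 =50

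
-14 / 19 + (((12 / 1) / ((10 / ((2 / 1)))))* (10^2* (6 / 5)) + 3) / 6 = 1815 / 38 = 47.76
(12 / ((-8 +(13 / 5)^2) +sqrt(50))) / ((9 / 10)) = 31000 / 90867 +125000 * sqrt(2) / 90867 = 2.29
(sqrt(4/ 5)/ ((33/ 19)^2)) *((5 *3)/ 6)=361 *sqrt(5)/ 1089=0.74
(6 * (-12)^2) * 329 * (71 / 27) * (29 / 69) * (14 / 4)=75870032 / 69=1099565.68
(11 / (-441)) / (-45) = 11 / 19845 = 0.00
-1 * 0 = 0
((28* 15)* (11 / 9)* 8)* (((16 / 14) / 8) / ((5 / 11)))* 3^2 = 11616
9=9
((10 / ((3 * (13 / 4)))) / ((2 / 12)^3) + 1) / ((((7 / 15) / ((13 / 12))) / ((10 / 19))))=72325 / 266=271.90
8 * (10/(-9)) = -80/9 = -8.89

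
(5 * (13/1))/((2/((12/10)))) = 39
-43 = -43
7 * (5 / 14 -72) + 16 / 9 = -8995 / 18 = -499.72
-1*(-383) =383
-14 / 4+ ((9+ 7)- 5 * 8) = -55 / 2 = -27.50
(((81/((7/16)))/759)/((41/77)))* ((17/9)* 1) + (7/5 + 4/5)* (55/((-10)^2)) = 2.08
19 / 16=1.19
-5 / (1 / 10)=-50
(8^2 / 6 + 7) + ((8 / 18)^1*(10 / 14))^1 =1133 / 63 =17.98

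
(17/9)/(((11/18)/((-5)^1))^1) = -170/11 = -15.45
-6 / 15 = -2 / 5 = -0.40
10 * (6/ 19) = 60/ 19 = 3.16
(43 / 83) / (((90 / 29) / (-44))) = -27434 / 3735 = -7.35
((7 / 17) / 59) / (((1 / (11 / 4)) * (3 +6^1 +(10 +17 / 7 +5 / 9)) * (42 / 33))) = 7623 / 11113240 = 0.00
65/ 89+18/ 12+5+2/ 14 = 9187/ 1246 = 7.37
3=3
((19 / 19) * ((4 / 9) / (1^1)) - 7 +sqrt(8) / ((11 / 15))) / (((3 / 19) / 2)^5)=-4674874912 / 2187 +792351680 * sqrt(2) / 891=-879937.35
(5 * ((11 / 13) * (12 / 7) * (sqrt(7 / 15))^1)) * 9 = 396 * sqrt(105) / 91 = 44.59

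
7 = 7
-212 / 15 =-14.13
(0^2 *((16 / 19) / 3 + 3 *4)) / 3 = 0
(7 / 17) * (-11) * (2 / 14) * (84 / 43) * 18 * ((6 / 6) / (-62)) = 8316 / 22661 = 0.37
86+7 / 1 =93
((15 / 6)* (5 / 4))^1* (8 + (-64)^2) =12825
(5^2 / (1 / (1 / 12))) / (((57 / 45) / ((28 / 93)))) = 0.50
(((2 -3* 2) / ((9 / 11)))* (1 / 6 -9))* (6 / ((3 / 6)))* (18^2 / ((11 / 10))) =152640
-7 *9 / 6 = -21 / 2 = -10.50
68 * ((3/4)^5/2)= 4131/512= 8.07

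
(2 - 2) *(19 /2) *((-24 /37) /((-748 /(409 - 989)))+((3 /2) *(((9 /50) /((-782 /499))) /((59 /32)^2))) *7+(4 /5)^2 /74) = 0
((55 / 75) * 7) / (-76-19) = -77 / 1425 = -0.05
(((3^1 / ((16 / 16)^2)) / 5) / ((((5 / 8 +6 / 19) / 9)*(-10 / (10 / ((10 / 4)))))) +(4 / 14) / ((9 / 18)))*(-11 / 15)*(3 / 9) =43156 / 102375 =0.42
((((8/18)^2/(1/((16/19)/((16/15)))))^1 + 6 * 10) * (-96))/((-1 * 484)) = 246880/20691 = 11.93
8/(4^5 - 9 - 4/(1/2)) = 8/1007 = 0.01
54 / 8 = 27 / 4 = 6.75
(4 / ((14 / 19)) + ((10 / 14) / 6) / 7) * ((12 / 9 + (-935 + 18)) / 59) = -84.51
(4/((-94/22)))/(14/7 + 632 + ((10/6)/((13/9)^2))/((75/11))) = -37180/25183963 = -0.00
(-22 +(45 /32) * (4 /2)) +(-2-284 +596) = 4653 /16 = 290.81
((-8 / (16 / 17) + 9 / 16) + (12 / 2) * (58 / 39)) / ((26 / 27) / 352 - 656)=-0.00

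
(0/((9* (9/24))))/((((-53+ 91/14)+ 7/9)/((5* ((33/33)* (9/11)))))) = 0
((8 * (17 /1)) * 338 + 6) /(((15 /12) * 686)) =91948 /1715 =53.61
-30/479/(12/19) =-95/958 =-0.10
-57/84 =-19/28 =-0.68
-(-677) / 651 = 677 / 651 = 1.04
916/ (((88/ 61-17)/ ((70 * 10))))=-39113200/ 949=-41215.17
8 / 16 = 1 / 2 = 0.50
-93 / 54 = -31 / 18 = -1.72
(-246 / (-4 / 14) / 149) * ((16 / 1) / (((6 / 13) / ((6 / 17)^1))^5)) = 5114932368 / 211558693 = 24.18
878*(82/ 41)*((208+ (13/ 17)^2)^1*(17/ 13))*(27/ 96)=18320787/ 136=134711.67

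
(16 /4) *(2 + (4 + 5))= 44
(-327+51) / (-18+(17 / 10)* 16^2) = -690 / 1043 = -0.66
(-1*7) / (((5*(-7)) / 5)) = 1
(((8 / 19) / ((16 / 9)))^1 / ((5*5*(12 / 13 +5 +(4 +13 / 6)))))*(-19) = -351 / 23575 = -0.01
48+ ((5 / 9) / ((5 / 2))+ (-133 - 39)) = -1114 / 9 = -123.78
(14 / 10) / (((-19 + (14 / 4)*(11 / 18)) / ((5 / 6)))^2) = 1260 / 368449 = 0.00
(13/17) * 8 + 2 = 138/17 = 8.12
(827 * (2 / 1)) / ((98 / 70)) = 8270 / 7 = 1181.43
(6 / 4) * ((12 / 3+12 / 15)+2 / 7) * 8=61.03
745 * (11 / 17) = 8195 / 17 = 482.06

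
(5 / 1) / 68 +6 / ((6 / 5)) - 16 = -743 / 68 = -10.93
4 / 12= 1 / 3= 0.33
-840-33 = -873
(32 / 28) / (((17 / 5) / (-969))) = -2280 / 7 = -325.71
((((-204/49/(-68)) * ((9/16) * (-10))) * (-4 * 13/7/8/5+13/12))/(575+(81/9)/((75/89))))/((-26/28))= 0.00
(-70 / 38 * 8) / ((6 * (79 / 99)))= -4620 / 1501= -3.08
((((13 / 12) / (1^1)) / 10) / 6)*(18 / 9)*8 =13 / 45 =0.29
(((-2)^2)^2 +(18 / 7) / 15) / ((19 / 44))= 24904 / 665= 37.45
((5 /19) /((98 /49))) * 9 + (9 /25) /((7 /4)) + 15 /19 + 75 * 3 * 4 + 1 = 6006143 /6650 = 903.18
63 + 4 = 67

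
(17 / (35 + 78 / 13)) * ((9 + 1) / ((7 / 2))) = 340 / 287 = 1.18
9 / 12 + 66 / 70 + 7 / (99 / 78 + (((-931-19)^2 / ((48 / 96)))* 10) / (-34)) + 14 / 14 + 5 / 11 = 1137341066073 / 361360136060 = 3.15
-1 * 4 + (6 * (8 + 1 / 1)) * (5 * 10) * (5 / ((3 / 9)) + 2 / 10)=41036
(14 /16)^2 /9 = 49 /576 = 0.09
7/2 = 3.50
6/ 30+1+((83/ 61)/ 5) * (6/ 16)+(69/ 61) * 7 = 22497/ 2440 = 9.22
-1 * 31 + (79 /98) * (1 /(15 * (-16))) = -729199 /23520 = -31.00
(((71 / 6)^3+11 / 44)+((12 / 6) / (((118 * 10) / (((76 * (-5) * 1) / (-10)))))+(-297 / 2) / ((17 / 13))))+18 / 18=1673336023 / 1083240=1544.75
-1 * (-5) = 5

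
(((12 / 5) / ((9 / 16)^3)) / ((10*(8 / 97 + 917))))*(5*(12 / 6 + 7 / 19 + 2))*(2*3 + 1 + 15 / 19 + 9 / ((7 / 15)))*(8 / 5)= 1899996839936 / 1365625609425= 1.39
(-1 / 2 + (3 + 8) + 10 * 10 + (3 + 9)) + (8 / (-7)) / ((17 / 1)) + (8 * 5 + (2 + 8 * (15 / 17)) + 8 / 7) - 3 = 40373 / 238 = 169.63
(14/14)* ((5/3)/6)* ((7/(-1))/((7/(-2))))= 5/9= 0.56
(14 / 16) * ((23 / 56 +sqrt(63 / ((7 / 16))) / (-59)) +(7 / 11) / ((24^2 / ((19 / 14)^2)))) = 2191379 / 11962368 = 0.18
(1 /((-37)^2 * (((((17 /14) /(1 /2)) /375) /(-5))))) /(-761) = 13125 /17710753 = 0.00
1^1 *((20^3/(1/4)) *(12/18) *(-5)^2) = 533333.33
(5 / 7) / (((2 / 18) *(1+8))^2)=5 / 7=0.71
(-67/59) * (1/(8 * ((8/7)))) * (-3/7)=201/3776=0.05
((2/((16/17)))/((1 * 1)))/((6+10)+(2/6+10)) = 51/632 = 0.08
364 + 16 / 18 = 3284 / 9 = 364.89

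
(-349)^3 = -42508549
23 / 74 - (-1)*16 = 1207 / 74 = 16.31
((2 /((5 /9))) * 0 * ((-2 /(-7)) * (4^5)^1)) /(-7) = 0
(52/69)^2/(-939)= -2704/4470579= -0.00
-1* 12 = -12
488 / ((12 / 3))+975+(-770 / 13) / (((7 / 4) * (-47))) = 670707 / 611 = 1097.72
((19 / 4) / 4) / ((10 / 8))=19 / 20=0.95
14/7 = 2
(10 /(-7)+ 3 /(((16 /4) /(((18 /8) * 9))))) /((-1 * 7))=-1541 /784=-1.97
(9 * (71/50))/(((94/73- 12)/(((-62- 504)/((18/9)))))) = 13201101/39100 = 337.62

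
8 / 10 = 4 / 5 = 0.80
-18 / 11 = -1.64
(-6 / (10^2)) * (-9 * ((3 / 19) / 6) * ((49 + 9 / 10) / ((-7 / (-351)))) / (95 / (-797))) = -3769031331 / 12635000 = -298.30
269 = 269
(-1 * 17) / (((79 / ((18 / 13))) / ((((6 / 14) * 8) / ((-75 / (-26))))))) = -4896 / 13825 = -0.35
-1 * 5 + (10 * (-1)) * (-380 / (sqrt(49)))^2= -1444245 / 49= -29474.39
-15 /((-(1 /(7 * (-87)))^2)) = 5563215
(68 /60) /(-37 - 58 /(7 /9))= -119 /11715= -0.01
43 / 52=0.83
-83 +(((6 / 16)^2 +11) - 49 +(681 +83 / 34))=612089 / 1088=562.58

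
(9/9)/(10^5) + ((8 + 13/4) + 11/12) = 3650003/300000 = 12.17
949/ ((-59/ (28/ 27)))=-26572/ 1593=-16.68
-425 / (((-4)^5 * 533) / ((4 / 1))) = 0.00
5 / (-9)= -5 / 9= -0.56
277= 277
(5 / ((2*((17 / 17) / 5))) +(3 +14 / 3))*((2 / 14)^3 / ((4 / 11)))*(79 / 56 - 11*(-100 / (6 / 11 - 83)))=-806515457 / 418119744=-1.93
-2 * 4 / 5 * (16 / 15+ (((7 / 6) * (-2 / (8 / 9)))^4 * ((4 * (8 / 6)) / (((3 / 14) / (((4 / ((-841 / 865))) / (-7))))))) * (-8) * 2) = 1121399452 / 63075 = 17778.83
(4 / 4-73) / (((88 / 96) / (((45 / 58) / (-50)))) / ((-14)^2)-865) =381024 / 4579175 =0.08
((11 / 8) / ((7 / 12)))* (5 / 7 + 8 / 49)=1419 / 686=2.07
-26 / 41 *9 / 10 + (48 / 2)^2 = 117963 / 205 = 575.43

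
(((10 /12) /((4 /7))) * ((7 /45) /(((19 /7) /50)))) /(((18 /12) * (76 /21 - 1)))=12005 /11286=1.06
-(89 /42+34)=-1517 /42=-36.12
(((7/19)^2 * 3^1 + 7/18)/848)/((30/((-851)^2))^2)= 2713068248298373/4959273600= 547069.69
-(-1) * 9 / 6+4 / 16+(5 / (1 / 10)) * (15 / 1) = 3007 / 4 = 751.75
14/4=7/2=3.50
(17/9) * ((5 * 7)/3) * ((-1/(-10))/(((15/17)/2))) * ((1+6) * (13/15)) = 184093/6075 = 30.30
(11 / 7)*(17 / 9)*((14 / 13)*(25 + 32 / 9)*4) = 384472 / 1053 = 365.12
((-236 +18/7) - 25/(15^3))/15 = -220597/14175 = -15.56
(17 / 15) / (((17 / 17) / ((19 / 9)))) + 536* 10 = 5362.39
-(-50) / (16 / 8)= 25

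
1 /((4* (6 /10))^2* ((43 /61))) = 1525 /6192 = 0.25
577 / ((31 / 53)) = 30581 / 31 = 986.48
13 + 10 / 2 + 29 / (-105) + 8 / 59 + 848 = 5363999 / 6195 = 865.86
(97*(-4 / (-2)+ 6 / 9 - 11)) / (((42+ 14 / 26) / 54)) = -567450 / 553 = -1026.13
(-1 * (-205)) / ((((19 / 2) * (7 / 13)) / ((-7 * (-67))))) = 357110 / 19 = 18795.26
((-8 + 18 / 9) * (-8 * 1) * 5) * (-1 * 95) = -22800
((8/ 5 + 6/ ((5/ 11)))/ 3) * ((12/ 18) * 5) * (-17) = -2516/ 9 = -279.56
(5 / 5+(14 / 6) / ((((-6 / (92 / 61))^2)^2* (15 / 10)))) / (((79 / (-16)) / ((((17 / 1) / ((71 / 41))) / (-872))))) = 14157885647362 / 6171046320870909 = 0.00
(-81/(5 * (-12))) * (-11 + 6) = -27/4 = -6.75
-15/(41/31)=-465/41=-11.34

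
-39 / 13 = -3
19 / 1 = 19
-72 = -72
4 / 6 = 2 / 3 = 0.67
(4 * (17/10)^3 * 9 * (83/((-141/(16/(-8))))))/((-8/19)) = -494.54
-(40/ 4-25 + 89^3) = -704954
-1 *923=-923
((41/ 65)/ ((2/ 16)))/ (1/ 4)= 1312/ 65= 20.18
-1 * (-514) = 514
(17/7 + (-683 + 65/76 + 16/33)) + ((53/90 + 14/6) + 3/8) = -356000969/526680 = -675.93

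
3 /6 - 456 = -911 /2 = -455.50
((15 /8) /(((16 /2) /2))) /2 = 15 /64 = 0.23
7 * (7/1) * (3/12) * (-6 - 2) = -98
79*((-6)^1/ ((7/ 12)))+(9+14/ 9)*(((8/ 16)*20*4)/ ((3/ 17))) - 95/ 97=28948573/ 18333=1579.04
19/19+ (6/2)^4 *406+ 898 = 33785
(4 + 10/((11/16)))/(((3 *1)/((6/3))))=136/11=12.36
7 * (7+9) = 112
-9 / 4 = -2.25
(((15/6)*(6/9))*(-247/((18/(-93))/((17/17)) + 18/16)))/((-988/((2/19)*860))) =533200/13167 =40.50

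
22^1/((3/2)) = 44/3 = 14.67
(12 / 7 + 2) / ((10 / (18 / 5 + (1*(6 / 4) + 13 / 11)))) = 2.33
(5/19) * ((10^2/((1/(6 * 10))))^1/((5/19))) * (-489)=-2934000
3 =3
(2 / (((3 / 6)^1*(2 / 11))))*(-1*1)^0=22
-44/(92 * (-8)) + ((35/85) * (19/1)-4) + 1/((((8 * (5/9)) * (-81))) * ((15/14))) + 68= 151768951/2111400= 71.88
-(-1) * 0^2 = 0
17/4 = 4.25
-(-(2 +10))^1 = 12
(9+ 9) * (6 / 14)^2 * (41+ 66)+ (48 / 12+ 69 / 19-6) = 330865 / 931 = 355.39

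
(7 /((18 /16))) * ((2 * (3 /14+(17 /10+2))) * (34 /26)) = 63.70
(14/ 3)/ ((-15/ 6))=-28/ 15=-1.87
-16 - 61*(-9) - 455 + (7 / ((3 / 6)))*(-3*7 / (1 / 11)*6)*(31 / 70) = -42576 / 5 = -8515.20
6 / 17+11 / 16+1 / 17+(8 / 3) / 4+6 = 6337 / 816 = 7.77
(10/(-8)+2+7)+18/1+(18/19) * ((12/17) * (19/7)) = 13121/476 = 27.57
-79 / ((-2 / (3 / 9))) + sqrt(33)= sqrt(33) + 79 / 6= 18.91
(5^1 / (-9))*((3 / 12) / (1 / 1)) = -5 / 36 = -0.14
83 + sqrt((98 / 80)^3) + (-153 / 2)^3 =-3580913 / 8 + 343 * sqrt(10) / 800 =-447612.77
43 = 43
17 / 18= 0.94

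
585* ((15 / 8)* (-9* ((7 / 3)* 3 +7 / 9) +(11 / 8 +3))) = -4606875 / 64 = -71982.42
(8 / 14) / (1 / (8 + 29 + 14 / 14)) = 152 / 7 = 21.71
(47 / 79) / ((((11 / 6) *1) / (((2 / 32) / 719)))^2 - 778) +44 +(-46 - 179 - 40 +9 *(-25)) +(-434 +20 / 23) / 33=-110210336851902071 / 240044208699702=-459.13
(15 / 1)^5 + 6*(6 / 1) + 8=759419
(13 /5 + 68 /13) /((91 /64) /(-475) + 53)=3094720 /20944417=0.15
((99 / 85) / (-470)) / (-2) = 99 / 79900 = 0.00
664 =664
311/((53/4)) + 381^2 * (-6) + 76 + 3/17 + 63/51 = -784649470/901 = -870865.12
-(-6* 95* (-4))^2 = -5198400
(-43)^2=1849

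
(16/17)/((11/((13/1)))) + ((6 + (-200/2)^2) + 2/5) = 9357024/935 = 10007.51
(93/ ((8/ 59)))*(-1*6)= -16461/ 4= -4115.25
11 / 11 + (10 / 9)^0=2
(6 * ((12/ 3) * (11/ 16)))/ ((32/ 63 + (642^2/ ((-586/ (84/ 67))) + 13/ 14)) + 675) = -40812849/ 508002127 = -0.08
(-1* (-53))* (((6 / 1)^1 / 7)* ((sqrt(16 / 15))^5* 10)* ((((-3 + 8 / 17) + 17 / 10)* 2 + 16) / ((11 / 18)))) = 529260544* sqrt(15) / 163625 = 12527.53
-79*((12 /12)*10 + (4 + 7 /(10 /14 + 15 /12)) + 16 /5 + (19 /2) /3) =-623863 /330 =-1890.49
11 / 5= 2.20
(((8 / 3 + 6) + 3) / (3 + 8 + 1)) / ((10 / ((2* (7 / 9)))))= 0.15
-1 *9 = -9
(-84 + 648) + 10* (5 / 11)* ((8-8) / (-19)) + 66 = 630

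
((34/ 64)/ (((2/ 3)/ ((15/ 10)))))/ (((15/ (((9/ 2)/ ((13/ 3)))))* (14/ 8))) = 1377/ 29120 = 0.05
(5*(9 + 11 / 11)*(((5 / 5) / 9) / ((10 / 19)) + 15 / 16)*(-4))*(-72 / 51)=16540 / 51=324.31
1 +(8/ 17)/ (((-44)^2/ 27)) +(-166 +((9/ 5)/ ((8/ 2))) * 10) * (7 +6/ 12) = -9957883/ 8228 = -1210.24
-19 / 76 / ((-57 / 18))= 3 / 38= 0.08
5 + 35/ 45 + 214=1978/ 9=219.78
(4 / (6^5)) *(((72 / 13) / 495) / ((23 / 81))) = 1 / 49335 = 0.00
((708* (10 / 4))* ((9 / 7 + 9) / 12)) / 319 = 10620 / 2233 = 4.76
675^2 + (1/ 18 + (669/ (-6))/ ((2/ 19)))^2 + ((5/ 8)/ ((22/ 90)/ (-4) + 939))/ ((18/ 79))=345532675017349/ 219035664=1577517.87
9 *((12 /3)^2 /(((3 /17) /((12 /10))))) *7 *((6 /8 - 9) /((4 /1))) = -70686 /5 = -14137.20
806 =806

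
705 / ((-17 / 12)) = -8460 / 17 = -497.65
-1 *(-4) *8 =32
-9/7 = -1.29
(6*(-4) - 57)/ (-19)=81/ 19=4.26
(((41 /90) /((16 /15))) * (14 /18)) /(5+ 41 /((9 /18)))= 0.00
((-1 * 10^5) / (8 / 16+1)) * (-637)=42466666.67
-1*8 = -8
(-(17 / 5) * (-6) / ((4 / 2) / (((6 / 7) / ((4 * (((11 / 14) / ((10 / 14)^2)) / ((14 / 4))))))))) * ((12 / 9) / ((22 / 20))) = 5100 / 847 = 6.02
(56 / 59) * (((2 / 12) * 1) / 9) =28 / 1593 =0.02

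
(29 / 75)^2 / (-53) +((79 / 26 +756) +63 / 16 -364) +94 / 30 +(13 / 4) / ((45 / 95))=25360079947 / 62010000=408.97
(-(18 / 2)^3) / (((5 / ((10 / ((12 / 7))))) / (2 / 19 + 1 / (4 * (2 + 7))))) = -17199 / 152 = -113.15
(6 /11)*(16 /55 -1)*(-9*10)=4212 /121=34.81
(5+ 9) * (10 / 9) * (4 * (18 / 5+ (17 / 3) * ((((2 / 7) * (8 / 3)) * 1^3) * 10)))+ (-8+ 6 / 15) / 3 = 1177694 / 405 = 2907.89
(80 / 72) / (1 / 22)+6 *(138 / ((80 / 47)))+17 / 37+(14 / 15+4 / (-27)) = 10232539 / 19980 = 512.14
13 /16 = 0.81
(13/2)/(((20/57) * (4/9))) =41.68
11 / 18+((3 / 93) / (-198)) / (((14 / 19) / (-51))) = 53483 / 85932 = 0.62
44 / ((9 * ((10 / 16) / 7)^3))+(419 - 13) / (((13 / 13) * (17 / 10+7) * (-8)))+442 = 16435583 / 2250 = 7304.70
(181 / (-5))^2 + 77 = 34686 / 25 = 1387.44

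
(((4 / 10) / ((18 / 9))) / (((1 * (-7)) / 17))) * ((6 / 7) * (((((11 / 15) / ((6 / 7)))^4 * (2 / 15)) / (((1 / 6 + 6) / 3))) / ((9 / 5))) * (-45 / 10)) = 12195953 / 337162500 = 0.04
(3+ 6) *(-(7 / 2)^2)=-441 / 4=-110.25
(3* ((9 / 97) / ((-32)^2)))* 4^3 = 27 / 1552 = 0.02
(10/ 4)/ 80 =1/ 32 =0.03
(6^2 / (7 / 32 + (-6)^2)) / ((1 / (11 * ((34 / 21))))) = 143616 / 8113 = 17.70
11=11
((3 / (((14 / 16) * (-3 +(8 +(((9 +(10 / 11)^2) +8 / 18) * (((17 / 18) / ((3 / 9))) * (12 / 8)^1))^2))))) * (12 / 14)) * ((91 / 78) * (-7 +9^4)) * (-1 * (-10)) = 5969300147712 / 50749992587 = 117.62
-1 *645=-645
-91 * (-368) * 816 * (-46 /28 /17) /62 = -1320384 /31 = -42593.03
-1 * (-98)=98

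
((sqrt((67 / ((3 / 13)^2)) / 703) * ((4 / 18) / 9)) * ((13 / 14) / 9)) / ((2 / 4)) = 338 * sqrt(47101) / 10762227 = 0.01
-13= -13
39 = 39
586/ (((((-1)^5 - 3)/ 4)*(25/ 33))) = -19338/ 25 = -773.52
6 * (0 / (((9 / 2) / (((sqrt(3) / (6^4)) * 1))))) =0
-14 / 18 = -7 / 9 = -0.78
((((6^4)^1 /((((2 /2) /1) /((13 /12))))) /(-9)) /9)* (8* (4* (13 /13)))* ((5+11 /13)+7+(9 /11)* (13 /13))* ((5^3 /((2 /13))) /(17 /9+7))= -7620600 /11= -692781.82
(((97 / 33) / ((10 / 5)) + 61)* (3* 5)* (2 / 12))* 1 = 20615 / 132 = 156.17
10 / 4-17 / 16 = 23 / 16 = 1.44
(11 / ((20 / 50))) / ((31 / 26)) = 715 / 31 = 23.06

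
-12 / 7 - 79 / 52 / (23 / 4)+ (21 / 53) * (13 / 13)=-175520 / 110929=-1.58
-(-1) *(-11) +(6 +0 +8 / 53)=-4.85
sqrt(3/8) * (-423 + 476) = 53 * sqrt(6)/4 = 32.46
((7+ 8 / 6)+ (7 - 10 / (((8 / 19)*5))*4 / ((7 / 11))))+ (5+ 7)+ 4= 31 / 21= 1.48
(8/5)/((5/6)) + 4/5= 68/25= 2.72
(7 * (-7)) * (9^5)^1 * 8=-23147208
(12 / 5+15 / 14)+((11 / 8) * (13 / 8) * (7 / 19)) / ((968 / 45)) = 13144797 / 3745280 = 3.51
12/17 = 0.71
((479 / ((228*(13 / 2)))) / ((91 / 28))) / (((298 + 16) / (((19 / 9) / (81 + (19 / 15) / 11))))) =0.00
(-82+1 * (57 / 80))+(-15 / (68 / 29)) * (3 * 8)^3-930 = -121644151 / 1360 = -89444.23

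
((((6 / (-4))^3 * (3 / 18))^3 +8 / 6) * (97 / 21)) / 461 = 1377109 / 118960128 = 0.01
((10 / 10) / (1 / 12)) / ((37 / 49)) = 588 / 37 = 15.89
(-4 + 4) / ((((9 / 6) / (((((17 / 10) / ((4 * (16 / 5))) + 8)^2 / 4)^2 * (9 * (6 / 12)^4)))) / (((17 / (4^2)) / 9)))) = 0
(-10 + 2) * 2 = -16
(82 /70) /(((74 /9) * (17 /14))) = 369 /3145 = 0.12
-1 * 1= -1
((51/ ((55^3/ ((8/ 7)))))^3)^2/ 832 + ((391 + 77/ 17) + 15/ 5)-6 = 216461731523869930947464572533400698487357/ 551453534528066660588475605010986328125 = 392.53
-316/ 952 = -79/ 238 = -0.33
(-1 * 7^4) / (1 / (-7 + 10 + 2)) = -12005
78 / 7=11.14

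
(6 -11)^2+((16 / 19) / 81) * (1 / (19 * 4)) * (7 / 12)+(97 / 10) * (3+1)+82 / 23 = 679590886 / 10088145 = 67.37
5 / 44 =0.11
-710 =-710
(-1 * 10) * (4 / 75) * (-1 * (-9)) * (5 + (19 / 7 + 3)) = -360 / 7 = -51.43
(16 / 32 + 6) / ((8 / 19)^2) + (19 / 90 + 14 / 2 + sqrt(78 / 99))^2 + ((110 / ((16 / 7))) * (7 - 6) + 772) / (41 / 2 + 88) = 59 * sqrt(858) / 135 + 60021603559 / 618710400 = 109.81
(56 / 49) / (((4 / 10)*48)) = 5 / 84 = 0.06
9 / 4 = 2.25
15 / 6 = 5 / 2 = 2.50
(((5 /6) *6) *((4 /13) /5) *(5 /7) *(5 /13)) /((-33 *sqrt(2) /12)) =-200 *sqrt(2) /13013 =-0.02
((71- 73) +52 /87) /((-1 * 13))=122 /1131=0.11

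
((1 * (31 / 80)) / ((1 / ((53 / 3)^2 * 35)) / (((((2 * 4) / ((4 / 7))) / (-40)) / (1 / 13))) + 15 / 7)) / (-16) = -55469323 / 4907838720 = -0.01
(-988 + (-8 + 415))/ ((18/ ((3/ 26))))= -581/ 156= -3.72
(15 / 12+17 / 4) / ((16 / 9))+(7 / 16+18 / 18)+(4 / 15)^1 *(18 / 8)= 821 / 160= 5.13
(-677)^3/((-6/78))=4033753529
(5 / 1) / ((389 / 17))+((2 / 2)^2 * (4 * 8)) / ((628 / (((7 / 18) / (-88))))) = 2639587 / 12092454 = 0.22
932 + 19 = 951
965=965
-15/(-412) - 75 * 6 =-185385/412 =-449.96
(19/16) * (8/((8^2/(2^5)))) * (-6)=-57/2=-28.50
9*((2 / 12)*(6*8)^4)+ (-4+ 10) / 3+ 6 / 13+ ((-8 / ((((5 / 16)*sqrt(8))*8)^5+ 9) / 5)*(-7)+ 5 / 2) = 140000*sqrt(2) / 312499919+ 323481717716003931 / 40624989470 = 7962628.96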